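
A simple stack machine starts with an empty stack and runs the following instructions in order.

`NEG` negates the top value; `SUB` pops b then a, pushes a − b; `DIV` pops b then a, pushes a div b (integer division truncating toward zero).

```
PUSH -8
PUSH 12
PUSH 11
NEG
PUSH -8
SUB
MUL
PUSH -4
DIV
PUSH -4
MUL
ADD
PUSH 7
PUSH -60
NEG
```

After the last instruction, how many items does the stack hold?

PUSH -8   [-8]
PUSH 12   [-8, 12]
PUSH 11   [-8, 12, 11]
NEG       [-8, 12, -11]
PUSH -8   [-8, 12, -11, -8]
SUB       [-8, 12, -3]
MUL       [-8, -36]
PUSH -4   [-8, -36, -4]
DIV       [-8, 9]
PUSH -4   [-8, 9, -4]
MUL       [-8, -36]
ADD       [-44]
PUSH 7    [-44, 7]
PUSH -60  [-44, 7, -60]
NEG       [-44, 7, 60]

3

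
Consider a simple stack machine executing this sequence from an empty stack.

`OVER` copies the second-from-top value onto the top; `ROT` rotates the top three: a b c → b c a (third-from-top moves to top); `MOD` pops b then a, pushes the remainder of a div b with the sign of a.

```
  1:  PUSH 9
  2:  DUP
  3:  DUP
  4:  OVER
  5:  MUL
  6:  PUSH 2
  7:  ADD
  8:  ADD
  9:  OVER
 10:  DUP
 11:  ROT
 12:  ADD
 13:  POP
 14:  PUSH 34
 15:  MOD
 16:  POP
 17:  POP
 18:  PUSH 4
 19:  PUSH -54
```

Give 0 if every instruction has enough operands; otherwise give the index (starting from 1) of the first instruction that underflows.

0

PUSH 9    [9]
DUP       [9, 9]
DUP       [9, 9, 9]
OVER      [9, 9, 9, 9]
MUL       [9, 9, 81]
PUSH 2    [9, 9, 81, 2]
ADD       [9, 9, 83]
ADD       [9, 92]
OVER      [9, 92, 9]
DUP       [9, 92, 9, 9]
ROT       [9, 9, 9, 92]
ADD       [9, 9, 101]
POP       [9, 9]
PUSH 34   [9, 9, 34]
MOD       [9, 9]
POP       [9]
POP       []
PUSH 4    [4]
PUSH -54  [4, -54]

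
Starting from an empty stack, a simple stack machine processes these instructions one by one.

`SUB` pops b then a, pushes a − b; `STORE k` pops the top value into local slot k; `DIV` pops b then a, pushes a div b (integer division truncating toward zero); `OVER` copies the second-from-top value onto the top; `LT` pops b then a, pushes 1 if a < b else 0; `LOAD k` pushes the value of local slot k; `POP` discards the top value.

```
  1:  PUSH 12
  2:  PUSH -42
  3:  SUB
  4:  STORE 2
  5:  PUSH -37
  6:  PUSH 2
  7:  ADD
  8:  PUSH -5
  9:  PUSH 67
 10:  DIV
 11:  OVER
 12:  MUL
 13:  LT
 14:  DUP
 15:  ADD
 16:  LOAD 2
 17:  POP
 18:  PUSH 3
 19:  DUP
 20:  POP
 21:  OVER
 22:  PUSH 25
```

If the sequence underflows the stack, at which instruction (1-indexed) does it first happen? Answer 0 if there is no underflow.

PUSH 12  → 12
PUSH -42 → 12 -42
SUB      → 54
STORE 2  → (empty)
PUSH -37 → -37
PUSH 2   → -37 2
ADD      → -35
PUSH -5  → -35 -5
PUSH 67  → -35 -5 67
DIV      → -35 0
OVER     → -35 0 -35
MUL      → -35 0
LT       → 1
DUP      → 1 1
ADD      → 2
LOAD 2   → 2 54
POP      → 2
PUSH 3   → 2 3
DUP      → 2 3 3
POP      → 2 3
OVER     → 2 3 2
PUSH 25  → 2 3 2 25

0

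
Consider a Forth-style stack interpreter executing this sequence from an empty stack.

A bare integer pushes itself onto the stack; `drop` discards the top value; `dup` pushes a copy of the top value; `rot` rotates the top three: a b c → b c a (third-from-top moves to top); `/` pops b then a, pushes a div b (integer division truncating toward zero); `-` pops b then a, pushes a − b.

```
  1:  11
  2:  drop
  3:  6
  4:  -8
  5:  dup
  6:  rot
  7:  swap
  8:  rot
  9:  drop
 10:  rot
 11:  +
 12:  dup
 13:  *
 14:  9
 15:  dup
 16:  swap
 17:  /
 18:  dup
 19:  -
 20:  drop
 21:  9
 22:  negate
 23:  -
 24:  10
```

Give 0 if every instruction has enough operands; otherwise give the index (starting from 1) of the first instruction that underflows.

10

11   : 11
drop : (empty)
6    : 6
-8   : 6 -8
dup  : 6 -8 -8
rot  : -8 -8 6
swap : -8 6 -8
rot  : 6 -8 -8
drop : 6 -8
rot  — needs 3 operands, stack has 2 → underflow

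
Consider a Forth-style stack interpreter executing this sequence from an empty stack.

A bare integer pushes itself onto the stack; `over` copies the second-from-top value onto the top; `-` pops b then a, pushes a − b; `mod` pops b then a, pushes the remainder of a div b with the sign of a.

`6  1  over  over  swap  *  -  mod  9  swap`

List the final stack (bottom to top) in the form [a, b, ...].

6    -> [6]
1    -> [6, 1]
over -> [6, 1, 6]
over -> [6, 1, 6, 1]
swap -> [6, 1, 1, 6]
*    -> [6, 1, 6]
-    -> [6, -5]
mod  -> [1]
9    -> [1, 9]
swap -> [9, 1]

[9, 1]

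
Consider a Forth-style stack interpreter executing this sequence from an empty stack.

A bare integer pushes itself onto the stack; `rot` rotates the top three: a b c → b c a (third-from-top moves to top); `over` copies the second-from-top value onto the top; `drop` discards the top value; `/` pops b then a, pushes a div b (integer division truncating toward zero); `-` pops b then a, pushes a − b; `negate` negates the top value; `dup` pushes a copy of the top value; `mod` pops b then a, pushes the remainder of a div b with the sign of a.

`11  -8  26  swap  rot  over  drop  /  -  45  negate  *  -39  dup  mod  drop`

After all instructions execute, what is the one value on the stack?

11     -> 11
-8     -> 11 -8
26     -> 11 -8 26
swap   -> 11 26 -8
rot    -> 26 -8 11
over   -> 26 -8 11 -8
drop   -> 26 -8 11
/      -> 26 0
-      -> 26
45     -> 26 45
negate -> 26 -45
*      -> -1170
-39    -> -1170 -39
dup    -> -1170 -39 -39
mod    -> -1170 0
drop   -> -1170

-1170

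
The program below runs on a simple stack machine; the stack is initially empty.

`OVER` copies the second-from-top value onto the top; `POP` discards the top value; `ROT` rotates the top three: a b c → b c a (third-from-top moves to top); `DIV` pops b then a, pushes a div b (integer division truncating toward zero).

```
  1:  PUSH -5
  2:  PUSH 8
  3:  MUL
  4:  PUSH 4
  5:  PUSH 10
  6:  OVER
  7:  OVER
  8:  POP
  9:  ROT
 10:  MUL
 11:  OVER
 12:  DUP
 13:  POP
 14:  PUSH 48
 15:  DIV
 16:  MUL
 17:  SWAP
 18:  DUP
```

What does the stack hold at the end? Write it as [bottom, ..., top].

PUSH -5 -> [-5]
PUSH 8  -> [-5, 8]
MUL     -> [-40]
PUSH 4  -> [-40, 4]
PUSH 10 -> [-40, 4, 10]
OVER    -> [-40, 4, 10, 4]
OVER    -> [-40, 4, 10, 4, 10]
POP     -> [-40, 4, 10, 4]
ROT     -> [-40, 10, 4, 4]
MUL     -> [-40, 10, 16]
OVER    -> [-40, 10, 16, 10]
DUP     -> [-40, 10, 16, 10, 10]
POP     -> [-40, 10, 16, 10]
PUSH 48 -> [-40, 10, 16, 10, 48]
DIV     -> [-40, 10, 16, 0]
MUL     -> [-40, 10, 0]
SWAP    -> [-40, 0, 10]
DUP     -> [-40, 0, 10, 10]

[-40, 0, 10, 10]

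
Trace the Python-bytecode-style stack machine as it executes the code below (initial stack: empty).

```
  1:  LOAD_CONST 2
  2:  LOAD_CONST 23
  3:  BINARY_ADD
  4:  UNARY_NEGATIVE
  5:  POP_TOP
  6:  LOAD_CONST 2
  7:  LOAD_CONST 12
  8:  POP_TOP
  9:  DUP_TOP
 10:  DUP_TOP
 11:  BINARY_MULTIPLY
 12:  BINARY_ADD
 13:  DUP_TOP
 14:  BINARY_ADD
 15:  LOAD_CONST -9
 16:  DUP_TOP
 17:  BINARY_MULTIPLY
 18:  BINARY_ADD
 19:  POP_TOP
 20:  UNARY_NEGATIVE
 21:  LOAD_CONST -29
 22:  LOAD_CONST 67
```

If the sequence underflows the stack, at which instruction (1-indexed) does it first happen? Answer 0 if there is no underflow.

LOAD_CONST 2     [2]
LOAD_CONST 23    [2, 23]
BINARY_ADD       [25]
UNARY_NEGATIVE   [-25]
POP_TOP          []
LOAD_CONST 2     [2]
LOAD_CONST 12    [2, 12]
POP_TOP          [2]
DUP_TOP          [2, 2]
DUP_TOP          [2, 2, 2]
BINARY_MULTIPLY  [2, 4]
BINARY_ADD       [6]
DUP_TOP          [6, 6]
BINARY_ADD       [12]
LOAD_CONST -9    [12, -9]
DUP_TOP          [12, -9, -9]
BINARY_MULTIPLY  [12, 81]
BINARY_ADD       [93]
POP_TOP          []
UNARY_NEGATIVE  — needs 1 operand, stack has 0 → underflow

20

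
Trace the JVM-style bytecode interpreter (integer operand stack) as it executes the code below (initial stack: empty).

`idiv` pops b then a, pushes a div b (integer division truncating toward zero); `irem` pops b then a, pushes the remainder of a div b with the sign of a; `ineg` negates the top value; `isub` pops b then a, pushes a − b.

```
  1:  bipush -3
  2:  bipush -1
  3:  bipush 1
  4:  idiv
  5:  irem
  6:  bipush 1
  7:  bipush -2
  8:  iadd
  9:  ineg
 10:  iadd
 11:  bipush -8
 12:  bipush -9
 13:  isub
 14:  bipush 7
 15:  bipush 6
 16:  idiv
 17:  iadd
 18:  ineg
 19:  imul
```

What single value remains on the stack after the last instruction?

-2

bipush -3 → -3
bipush -1 → -3 -1
bipush 1  → -3 -1 1
idiv      → -3 -1
irem      → 0
bipush 1  → 0 1
bipush -2 → 0 1 -2
iadd      → 0 -1
ineg      → 0 1
iadd      → 1
bipush -8 → 1 -8
bipush -9 → 1 -8 -9
isub      → 1 1
bipush 7  → 1 1 7
bipush 6  → 1 1 7 6
idiv      → 1 1 1
iadd      → 1 2
ineg      → 1 -2
imul      → -2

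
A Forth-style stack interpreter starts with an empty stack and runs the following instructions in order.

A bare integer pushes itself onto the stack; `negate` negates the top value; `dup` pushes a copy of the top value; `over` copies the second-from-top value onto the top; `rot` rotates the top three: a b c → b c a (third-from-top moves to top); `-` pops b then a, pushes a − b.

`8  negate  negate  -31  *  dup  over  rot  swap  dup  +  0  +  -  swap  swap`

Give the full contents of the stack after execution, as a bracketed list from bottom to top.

[-248, 248]

8      -> [8]
negate -> [-8]
negate -> [8]
-31    -> [8, -31]
*      -> [-248]
dup    -> [-248, -248]
over   -> [-248, -248, -248]
rot    -> [-248, -248, -248]
swap   -> [-248, -248, -248]
dup    -> [-248, -248, -248, -248]
+      -> [-248, -248, -496]
0      -> [-248, -248, -496, 0]
+      -> [-248, -248, -496]
-      -> [-248, 248]
swap   -> [248, -248]
swap   -> [-248, 248]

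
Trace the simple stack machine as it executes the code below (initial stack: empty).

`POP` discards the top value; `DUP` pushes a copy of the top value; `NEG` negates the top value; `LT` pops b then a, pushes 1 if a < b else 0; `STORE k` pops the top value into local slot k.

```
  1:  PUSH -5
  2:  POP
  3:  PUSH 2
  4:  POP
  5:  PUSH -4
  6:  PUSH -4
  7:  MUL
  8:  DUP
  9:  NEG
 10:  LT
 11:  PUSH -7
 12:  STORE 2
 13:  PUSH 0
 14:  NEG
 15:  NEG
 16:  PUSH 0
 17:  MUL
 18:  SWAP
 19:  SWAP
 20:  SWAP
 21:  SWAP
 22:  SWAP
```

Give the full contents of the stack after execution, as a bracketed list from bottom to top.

PUSH -5 -> [-5]
POP     -> []
PUSH 2  -> [2]
POP     -> []
PUSH -4 -> [-4]
PUSH -4 -> [-4, -4]
MUL     -> [16]
DUP     -> [16, 16]
NEG     -> [16, -16]
LT      -> [0]
PUSH -7 -> [0, -7]
STORE 2 -> [0]
PUSH 0  -> [0, 0]
NEG     -> [0, 0]
NEG     -> [0, 0]
PUSH 0  -> [0, 0, 0]
MUL     -> [0, 0]
SWAP    -> [0, 0]
SWAP    -> [0, 0]
SWAP    -> [0, 0]
SWAP    -> [0, 0]
SWAP    -> [0, 0]

[0, 0]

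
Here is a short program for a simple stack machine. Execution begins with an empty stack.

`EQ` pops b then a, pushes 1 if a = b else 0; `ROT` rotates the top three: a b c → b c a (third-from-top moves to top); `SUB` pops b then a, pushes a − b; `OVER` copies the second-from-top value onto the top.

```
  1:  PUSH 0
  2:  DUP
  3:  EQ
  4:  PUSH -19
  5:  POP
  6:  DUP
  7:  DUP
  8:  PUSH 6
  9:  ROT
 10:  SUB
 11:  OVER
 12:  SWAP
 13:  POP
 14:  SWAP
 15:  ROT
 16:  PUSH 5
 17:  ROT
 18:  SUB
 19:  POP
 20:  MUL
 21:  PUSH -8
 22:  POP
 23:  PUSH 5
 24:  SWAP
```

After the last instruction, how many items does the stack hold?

2

PUSH 0   : 0
DUP      : 0 0
EQ       : 1
PUSH -19 : 1 -19
POP      : 1
DUP      : 1 1
DUP      : 1 1 1
PUSH 6   : 1 1 1 6
ROT      : 1 1 6 1
SUB      : 1 1 5
OVER     : 1 1 5 1
SWAP     : 1 1 1 5
POP      : 1 1 1
SWAP     : 1 1 1
ROT      : 1 1 1
PUSH 5   : 1 1 1 5
ROT      : 1 1 5 1
SUB      : 1 1 4
POP      : 1 1
MUL      : 1
PUSH -8  : 1 -8
POP      : 1
PUSH 5   : 1 5
SWAP     : 5 1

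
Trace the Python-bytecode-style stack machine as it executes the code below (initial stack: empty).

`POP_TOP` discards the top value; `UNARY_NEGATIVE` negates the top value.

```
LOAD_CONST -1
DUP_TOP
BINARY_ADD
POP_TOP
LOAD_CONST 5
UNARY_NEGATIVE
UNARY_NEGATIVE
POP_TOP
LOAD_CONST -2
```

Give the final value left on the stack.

-2

LOAD_CONST -1  -> -1
DUP_TOP        -> -1 -1
BINARY_ADD     -> -2
POP_TOP        -> (empty)
LOAD_CONST 5   -> 5
UNARY_NEGATIVE -> -5
UNARY_NEGATIVE -> 5
POP_TOP        -> (empty)
LOAD_CONST -2  -> -2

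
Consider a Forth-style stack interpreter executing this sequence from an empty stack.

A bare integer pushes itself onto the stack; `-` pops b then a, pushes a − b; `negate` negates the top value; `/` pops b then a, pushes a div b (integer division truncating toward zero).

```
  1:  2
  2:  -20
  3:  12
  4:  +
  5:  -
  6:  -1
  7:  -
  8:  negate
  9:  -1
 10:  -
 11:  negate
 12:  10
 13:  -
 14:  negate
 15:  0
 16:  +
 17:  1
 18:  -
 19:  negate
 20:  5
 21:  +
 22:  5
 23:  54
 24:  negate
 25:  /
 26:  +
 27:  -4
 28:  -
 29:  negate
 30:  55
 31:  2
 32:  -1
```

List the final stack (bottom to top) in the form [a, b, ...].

[-10, 55, 2, -1]

2      -> 2
-20    -> 2 -20
12     -> 2 -20 12
+      -> 2 -8
-      -> 10
-1     -> 10 -1
-      -> 11
negate -> -11
-1     -> -11 -1
-      -> -10
negate -> 10
10     -> 10 10
-      -> 0
negate -> 0
0      -> 0 0
+      -> 0
1      -> 0 1
-      -> -1
negate -> 1
5      -> 1 5
+      -> 6
5      -> 6 5
54     -> 6 5 54
negate -> 6 5 -54
/      -> 6 0
+      -> 6
-4     -> 6 -4
-      -> 10
negate -> -10
55     -> -10 55
2      -> -10 55 2
-1     -> -10 55 2 -1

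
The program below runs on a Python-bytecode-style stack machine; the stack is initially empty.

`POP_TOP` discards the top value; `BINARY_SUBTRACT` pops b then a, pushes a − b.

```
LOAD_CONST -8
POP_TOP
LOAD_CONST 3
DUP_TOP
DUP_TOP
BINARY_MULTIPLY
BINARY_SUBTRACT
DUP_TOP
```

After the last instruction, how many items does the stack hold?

LOAD_CONST -8    [-8]
POP_TOP          []
LOAD_CONST 3     [3]
DUP_TOP          [3, 3]
DUP_TOP          [3, 3, 3]
BINARY_MULTIPLY  [3, 9]
BINARY_SUBTRACT  [-6]
DUP_TOP          [-6, -6]

2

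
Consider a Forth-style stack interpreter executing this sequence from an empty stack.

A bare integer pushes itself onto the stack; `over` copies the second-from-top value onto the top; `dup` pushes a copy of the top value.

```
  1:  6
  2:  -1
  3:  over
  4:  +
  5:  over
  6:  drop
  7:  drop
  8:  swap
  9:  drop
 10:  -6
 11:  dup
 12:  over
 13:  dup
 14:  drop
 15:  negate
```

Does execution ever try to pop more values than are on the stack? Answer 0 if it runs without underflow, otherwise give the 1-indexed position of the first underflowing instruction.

6    -> [6]
-1   -> [6, -1]
over -> [6, -1, 6]
+    -> [6, 5]
over -> [6, 5, 6]
drop -> [6, 5]
drop -> [6]
swap  — needs 2 operands, stack has 1 → underflow

8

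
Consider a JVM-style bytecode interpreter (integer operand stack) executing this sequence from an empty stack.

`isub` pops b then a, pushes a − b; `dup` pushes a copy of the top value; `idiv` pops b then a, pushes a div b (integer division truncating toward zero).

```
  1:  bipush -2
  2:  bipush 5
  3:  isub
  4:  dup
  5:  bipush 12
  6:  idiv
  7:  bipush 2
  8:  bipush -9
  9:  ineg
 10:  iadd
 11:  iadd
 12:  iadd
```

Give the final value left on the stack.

bipush -2 → -2
bipush 5  → -2 5
isub      → -7
dup       → -7 -7
bipush 12 → -7 -7 12
idiv      → -7 0
bipush 2  → -7 0 2
bipush -9 → -7 0 2 -9
ineg      → -7 0 2 9
iadd      → -7 0 11
iadd      → -7 11
iadd      → 4

4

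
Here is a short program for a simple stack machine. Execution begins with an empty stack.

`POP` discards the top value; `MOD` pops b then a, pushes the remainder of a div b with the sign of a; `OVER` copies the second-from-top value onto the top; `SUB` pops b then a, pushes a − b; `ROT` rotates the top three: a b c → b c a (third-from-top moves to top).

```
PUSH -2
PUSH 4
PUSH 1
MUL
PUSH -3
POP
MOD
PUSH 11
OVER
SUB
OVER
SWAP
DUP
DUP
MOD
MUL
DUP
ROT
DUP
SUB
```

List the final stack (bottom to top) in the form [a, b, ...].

[-2, 0, 0, 0]

PUSH -2 : [-2]
PUSH 4  : [-2, 4]
PUSH 1  : [-2, 4, 1]
MUL     : [-2, 4]
PUSH -3 : [-2, 4, -3]
POP     : [-2, 4]
MOD     : [-2]
PUSH 11 : [-2, 11]
OVER    : [-2, 11, -2]
SUB     : [-2, 13]
OVER    : [-2, 13, -2]
SWAP    : [-2, -2, 13]
DUP     : [-2, -2, 13, 13]
DUP     : [-2, -2, 13, 13, 13]
MOD     : [-2, -2, 13, 0]
MUL     : [-2, -2, 0]
DUP     : [-2, -2, 0, 0]
ROT     : [-2, 0, 0, -2]
DUP     : [-2, 0, 0, -2, -2]
SUB     : [-2, 0, 0, 0]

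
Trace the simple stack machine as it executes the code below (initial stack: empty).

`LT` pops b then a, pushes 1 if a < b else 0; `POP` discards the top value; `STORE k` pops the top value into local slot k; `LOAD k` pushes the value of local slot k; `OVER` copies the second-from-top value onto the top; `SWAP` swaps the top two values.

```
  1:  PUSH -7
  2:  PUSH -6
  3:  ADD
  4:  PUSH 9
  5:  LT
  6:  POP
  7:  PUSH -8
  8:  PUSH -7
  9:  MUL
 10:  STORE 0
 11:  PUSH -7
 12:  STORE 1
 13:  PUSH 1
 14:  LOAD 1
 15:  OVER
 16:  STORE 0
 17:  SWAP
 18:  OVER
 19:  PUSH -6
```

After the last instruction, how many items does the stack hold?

PUSH -7 : [-7]
PUSH -6 : [-7, -6]
ADD     : [-13]
PUSH 9  : [-13, 9]
LT      : [1]
POP     : []
PUSH -8 : [-8]
PUSH -7 : [-8, -7]
MUL     : [56]
STORE 0 : []
PUSH -7 : [-7]
STORE 1 : []
PUSH 1  : [1]
LOAD 1  : [1, -7]
OVER    : [1, -7, 1]
STORE 0 : [1, -7]
SWAP    : [-7, 1]
OVER    : [-7, 1, -7]
PUSH -6 : [-7, 1, -7, -6]

4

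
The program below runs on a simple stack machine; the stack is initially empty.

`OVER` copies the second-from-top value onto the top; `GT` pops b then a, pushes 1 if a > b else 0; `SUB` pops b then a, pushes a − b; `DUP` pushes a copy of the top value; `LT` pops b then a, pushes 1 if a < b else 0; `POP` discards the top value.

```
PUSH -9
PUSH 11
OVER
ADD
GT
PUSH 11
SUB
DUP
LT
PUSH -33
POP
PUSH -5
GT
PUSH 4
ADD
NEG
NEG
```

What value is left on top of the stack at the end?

PUSH -9  → [-9]
PUSH 11  → [-9, 11]
OVER     → [-9, 11, -9]
ADD      → [-9, 2]
GT       → [0]
PUSH 11  → [0, 11]
SUB      → [-11]
DUP      → [-11, -11]
LT       → [0]
PUSH -33 → [0, -33]
POP      → [0]
PUSH -5  → [0, -5]
GT       → [1]
PUSH 4   → [1, 4]
ADD      → [5]
NEG      → [-5]
NEG      → [5]

5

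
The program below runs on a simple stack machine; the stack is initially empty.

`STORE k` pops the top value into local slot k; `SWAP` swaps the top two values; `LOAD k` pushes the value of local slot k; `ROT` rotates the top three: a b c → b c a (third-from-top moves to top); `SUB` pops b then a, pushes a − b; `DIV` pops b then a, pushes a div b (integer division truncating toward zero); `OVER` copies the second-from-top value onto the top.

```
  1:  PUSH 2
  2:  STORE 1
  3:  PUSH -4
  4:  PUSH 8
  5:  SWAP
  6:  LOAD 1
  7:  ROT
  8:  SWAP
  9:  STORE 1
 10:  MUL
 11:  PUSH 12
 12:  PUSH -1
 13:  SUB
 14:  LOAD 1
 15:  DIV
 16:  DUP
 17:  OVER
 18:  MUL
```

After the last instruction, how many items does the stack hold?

3

PUSH 2  -> [2]
STORE 1 -> []
PUSH -4 -> [-4]
PUSH 8  -> [-4, 8]
SWAP    -> [8, -4]
LOAD 1  -> [8, -4, 2]
ROT     -> [-4, 2, 8]
SWAP    -> [-4, 8, 2]
STORE 1 -> [-4, 8]
MUL     -> [-32]
PUSH 12 -> [-32, 12]
PUSH -1 -> [-32, 12, -1]
SUB     -> [-32, 13]
LOAD 1  -> [-32, 13, 2]
DIV     -> [-32, 6]
DUP     -> [-32, 6, 6]
OVER    -> [-32, 6, 6, 6]
MUL     -> [-32, 6, 36]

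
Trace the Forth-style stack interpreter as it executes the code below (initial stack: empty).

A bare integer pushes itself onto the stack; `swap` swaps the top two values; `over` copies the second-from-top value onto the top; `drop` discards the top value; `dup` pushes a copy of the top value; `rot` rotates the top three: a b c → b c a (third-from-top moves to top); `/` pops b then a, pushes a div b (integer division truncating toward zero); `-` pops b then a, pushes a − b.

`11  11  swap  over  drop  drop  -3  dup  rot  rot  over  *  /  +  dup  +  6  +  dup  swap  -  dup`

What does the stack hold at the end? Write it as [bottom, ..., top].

11   -> 11
11   -> 11 11
swap -> 11 11
over -> 11 11 11
drop -> 11 11
drop -> 11
-3   -> 11 -3
dup  -> 11 -3 -3
rot  -> -3 -3 11
rot  -> -3 11 -3
over -> -3 11 -3 11
*    -> -3 11 -33
/    -> -3 0
+    -> -3
dup  -> -3 -3
+    -> -6
6    -> -6 6
+    -> 0
dup  -> 0 0
swap -> 0 0
-    -> 0
dup  -> 0 0

[0, 0]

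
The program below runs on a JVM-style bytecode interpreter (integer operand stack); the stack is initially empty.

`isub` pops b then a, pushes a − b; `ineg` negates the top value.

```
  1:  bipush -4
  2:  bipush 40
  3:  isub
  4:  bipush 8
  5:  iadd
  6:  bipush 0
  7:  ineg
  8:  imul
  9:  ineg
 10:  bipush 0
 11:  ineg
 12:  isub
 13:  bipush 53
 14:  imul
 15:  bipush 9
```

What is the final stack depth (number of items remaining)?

2

bipush -4 : -4
bipush 40 : -4 40
isub      : -44
bipush 8  : -44 8
iadd      : -36
bipush 0  : -36 0
ineg      : -36 0
imul      : 0
ineg      : 0
bipush 0  : 0 0
ineg      : 0 0
isub      : 0
bipush 53 : 0 53
imul      : 0
bipush 9  : 0 9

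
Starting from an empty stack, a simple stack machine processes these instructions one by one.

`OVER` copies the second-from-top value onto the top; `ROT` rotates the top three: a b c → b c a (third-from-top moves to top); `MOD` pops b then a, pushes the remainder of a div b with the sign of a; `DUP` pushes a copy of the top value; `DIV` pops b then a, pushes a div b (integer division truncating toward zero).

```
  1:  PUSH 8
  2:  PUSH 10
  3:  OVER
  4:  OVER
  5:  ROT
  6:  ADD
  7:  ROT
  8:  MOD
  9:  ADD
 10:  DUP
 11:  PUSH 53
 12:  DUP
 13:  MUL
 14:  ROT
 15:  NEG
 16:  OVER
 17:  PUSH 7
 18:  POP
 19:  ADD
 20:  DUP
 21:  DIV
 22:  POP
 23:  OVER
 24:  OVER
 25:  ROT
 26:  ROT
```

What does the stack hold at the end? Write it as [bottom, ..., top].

PUSH 8   8
PUSH 10  8 10
OVER     8 10 8
OVER     8 10 8 10
ROT      8 8 10 10
ADD      8 8 20
ROT      8 20 8
MOD      8 4
ADD      12
DUP      12 12
PUSH 53  12 12 53
DUP      12 12 53 53
MUL      12 12 2809
ROT      12 2809 12
NEG      12 2809 -12
OVER     12 2809 -12 2809
PUSH 7   12 2809 -12 2809 7
POP      12 2809 -12 2809
ADD      12 2809 2797
DUP      12 2809 2797 2797
DIV      12 2809 1
POP      12 2809
OVER     12 2809 12
OVER     12 2809 12 2809
ROT      12 12 2809 2809
ROT      12 2809 2809 12

[12, 2809, 2809, 12]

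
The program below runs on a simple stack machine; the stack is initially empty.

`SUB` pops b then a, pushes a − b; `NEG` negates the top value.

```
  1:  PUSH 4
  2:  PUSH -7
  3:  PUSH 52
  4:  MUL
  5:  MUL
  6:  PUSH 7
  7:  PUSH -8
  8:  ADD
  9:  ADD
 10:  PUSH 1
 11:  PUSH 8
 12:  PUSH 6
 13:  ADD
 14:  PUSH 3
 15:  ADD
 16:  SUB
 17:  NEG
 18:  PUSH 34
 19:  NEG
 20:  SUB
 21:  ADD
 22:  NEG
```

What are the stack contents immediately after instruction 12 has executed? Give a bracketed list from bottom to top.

PUSH 4  -> [4]
PUSH -7 -> [4, -7]
PUSH 52 -> [4, -7, 52]
MUL     -> [4, -364]
MUL     -> [-1456]
PUSH 7  -> [-1456, 7]
PUSH -8 -> [-1456, 7, -8]
ADD     -> [-1456, -1]
ADD     -> [-1457]
PUSH 1  -> [-1457, 1]
PUSH 8  -> [-1457, 1, 8]
PUSH 6  -> [-1457, 1, 8, 6]

[-1457, 1, 8, 6]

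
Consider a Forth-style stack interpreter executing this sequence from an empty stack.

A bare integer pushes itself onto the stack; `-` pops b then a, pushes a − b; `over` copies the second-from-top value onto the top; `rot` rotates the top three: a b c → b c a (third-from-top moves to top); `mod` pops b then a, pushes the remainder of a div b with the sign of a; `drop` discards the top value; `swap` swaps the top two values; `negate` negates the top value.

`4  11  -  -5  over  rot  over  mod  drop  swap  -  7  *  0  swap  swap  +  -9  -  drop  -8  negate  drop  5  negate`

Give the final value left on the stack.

-5

4       [4]
11      [4, 11]
-       [-7]
-5      [-7, -5]
over    [-7, -5, -7]
rot     [-5, -7, -7]
over    [-5, -7, -7, -7]
mod     [-5, -7, 0]
drop    [-5, -7]
swap    [-7, -5]
-       [-2]
7       [-2, 7]
*       [-14]
0       [-14, 0]
swap    [0, -14]
swap    [-14, 0]
+       [-14]
-9      [-14, -9]
-       [-5]
drop    []
-8      [-8]
negate  [8]
drop    []
5       [5]
negate  [-5]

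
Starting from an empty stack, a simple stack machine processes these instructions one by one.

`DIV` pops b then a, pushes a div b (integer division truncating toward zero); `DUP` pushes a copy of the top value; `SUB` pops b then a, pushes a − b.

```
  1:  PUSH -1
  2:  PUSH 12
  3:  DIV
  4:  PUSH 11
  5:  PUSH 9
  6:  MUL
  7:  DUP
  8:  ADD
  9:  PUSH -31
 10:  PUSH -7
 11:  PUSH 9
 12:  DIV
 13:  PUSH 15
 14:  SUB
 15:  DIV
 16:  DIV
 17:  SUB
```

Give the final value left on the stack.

PUSH -1  -> [-1]
PUSH 12  -> [-1, 12]
DIV      -> [0]
PUSH 11  -> [0, 11]
PUSH 9   -> [0, 11, 9]
MUL      -> [0, 99]
DUP      -> [0, 99, 99]
ADD      -> [0, 198]
PUSH -31 -> [0, 198, -31]
PUSH -7  -> [0, 198, -31, -7]
PUSH 9   -> [0, 198, -31, -7, 9]
DIV      -> [0, 198, -31, 0]
PUSH 15  -> [0, 198, -31, 0, 15]
SUB      -> [0, 198, -31, -15]
DIV      -> [0, 198, 2]
DIV      -> [0, 99]
SUB      -> [-99]

-99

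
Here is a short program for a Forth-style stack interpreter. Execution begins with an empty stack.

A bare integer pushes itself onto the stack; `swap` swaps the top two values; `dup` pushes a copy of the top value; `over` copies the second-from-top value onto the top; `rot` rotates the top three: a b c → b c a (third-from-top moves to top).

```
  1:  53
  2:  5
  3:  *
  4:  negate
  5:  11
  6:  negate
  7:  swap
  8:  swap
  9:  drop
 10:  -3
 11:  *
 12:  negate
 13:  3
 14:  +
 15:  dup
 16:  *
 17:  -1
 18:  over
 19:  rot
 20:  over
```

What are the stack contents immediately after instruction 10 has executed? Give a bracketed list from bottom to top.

[-265, -3]

53      [53]
5       [53, 5]
*       [265]
negate  [-265]
11      [-265, 11]
negate  [-265, -11]
swap    [-11, -265]
swap    [-265, -11]
drop    [-265]
-3      [-265, -3]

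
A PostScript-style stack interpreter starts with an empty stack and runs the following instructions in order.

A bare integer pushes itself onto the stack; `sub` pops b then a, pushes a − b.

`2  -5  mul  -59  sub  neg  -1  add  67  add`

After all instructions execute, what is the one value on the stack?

17

2   : 2
-5  : 2 -5
mul : -10
-59 : -10 -59
sub : 49
neg : -49
-1  : -49 -1
add : -50
67  : -50 67
add : 17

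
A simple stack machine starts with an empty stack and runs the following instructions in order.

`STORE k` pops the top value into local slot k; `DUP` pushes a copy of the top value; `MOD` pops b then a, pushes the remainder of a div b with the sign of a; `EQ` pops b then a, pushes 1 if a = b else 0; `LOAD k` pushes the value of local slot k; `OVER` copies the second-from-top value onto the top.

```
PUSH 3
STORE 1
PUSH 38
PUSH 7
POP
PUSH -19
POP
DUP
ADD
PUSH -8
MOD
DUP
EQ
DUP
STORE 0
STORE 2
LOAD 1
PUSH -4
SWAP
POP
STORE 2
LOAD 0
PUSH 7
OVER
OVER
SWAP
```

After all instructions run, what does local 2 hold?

PUSH 3   : [3]
STORE 1  : []
PUSH 38  : [38]
PUSH 7   : [38, 7]
POP      : [38]
PUSH -19 : [38, -19]
POP      : [38]
DUP      : [38, 38]
ADD      : [76]
PUSH -8  : [76, -8]
MOD      : [4]
DUP      : [4, 4]
EQ       : [1]
DUP      : [1, 1]
STORE 0  : [1]
STORE 2  : []
LOAD 1   : [3]
PUSH -4  : [3, -4]
SWAP     : [-4, 3]
POP      : [-4]
STORE 2  : []
LOAD 0   : [1]
PUSH 7   : [1, 7]
OVER     : [1, 7, 1]
OVER     : [1, 7, 1, 7]
SWAP     : [1, 7, 7, 1]

-4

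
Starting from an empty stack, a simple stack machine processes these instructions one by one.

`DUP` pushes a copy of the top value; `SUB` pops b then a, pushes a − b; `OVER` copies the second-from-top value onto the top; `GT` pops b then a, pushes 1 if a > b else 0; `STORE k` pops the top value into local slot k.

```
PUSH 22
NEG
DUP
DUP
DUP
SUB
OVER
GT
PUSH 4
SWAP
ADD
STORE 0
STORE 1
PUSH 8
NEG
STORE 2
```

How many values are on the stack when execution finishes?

1

PUSH 22 : 22
NEG     : -22
DUP     : -22 -22
DUP     : -22 -22 -22
DUP     : -22 -22 -22 -22
SUB     : -22 -22 0
OVER    : -22 -22 0 -22
GT      : -22 -22 1
PUSH 4  : -22 -22 1 4
SWAP    : -22 -22 4 1
ADD     : -22 -22 5
STORE 0 : -22 -22
STORE 1 : -22
PUSH 8  : -22 8
NEG     : -22 -8
STORE 2 : -22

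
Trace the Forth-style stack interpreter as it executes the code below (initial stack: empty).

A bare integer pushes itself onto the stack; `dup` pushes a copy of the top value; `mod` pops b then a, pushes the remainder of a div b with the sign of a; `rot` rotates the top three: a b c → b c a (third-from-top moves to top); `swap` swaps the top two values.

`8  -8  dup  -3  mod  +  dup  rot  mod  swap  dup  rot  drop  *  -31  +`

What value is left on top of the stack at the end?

8    : [8]
-8   : [8, -8]
dup  : [8, -8, -8]
-3   : [8, -8, -8, -3]
mod  : [8, -8, -2]
+    : [8, -10]
dup  : [8, -10, -10]
rot  : [-10, -10, 8]
mod  : [-10, -2]
swap : [-2, -10]
dup  : [-2, -10, -10]
rot  : [-10, -10, -2]
drop : [-10, -10]
*    : [100]
-31  : [100, -31]
+    : [69]

69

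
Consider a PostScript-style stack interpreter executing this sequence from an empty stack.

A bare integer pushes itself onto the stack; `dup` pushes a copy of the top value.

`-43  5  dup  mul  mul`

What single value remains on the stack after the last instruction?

-43 : -43
5   : -43 5
dup : -43 5 5
mul : -43 25
mul : -1075

-1075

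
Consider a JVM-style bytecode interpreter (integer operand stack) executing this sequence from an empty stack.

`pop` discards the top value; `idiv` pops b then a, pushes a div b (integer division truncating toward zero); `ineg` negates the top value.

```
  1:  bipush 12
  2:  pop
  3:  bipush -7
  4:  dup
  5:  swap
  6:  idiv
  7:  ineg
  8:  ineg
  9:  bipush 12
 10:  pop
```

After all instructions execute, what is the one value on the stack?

1

bipush 12  [12]
pop        []
bipush -7  [-7]
dup        [-7, -7]
swap       [-7, -7]
idiv       [1]
ineg       [-1]
ineg       [1]
bipush 12  [1, 12]
pop        [1]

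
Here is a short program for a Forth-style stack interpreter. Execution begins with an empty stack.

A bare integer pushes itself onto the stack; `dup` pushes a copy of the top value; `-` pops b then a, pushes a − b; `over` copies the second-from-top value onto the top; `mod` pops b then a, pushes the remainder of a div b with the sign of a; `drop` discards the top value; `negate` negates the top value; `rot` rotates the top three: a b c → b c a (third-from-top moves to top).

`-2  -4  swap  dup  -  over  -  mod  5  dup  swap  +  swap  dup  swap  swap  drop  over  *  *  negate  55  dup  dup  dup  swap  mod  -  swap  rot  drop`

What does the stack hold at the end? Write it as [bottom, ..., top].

[55, 55]

-2      -2
-4      -2 -4
swap    -4 -2
dup     -4 -2 -2
-       -4 0
over    -4 0 -4
-       -4 4
mod     0
5       0 5
dup     0 5 5
swap    0 5 5
+       0 10
swap    10 0
dup     10 0 0
swap    10 0 0
swap    10 0 0
drop    10 0
over    10 0 10
*       10 0
*       0
negate  0
55      0 55
dup     0 55 55
dup     0 55 55 55
dup     0 55 55 55 55
swap    0 55 55 55 55
mod     0 55 55 0
-       0 55 55
swap    0 55 55
rot     55 55 0
drop    55 55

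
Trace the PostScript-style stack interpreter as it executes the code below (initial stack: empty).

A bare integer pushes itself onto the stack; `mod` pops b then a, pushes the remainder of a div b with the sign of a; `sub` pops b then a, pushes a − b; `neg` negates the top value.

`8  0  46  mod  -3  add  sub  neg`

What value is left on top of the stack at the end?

8   → [8]
0   → [8, 0]
46  → [8, 0, 46]
mod → [8, 0]
-3  → [8, 0, -3]
add → [8, -3]
sub → [11]
neg → [-11]

-11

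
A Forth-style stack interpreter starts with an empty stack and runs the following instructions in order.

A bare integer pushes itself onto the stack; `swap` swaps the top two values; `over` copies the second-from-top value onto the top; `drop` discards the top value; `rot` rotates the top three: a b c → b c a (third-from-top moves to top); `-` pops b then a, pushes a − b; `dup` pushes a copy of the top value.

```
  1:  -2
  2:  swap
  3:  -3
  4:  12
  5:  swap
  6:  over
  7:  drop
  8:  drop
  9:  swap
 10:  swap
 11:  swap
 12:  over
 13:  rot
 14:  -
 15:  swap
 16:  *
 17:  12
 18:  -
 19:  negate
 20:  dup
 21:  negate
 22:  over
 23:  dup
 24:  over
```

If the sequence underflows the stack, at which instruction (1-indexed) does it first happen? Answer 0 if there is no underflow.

2

-2 : [-2]
swap  — needs 2 operands, stack has 1 → underflow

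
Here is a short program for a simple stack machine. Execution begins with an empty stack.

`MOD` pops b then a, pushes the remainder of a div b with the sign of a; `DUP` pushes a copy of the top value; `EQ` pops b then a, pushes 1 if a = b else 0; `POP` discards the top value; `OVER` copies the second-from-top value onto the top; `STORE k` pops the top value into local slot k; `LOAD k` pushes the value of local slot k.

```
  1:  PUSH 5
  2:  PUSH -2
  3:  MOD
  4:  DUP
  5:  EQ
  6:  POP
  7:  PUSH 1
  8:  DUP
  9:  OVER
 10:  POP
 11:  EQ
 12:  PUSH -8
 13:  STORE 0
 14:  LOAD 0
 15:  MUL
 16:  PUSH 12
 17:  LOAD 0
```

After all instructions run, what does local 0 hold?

-8

PUSH 5  -> 5
PUSH -2 -> 5 -2
MOD     -> 1
DUP     -> 1 1
EQ      -> 1
POP     -> (empty)
PUSH 1  -> 1
DUP     -> 1 1
OVER    -> 1 1 1
POP     -> 1 1
EQ      -> 1
PUSH -8 -> 1 -8
STORE 0 -> 1
LOAD 0  -> 1 -8
MUL     -> -8
PUSH 12 -> -8 12
LOAD 0  -> -8 12 -8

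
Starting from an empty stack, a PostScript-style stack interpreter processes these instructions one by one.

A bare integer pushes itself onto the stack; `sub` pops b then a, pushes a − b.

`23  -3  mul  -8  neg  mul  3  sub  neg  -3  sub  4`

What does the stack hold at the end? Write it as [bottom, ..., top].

23   23
-3   23 -3
mul  -69
-8   -69 -8
neg  -69 8
mul  -552
3    -552 3
sub  -555
neg  555
-3   555 -3
sub  558
4    558 4

[558, 4]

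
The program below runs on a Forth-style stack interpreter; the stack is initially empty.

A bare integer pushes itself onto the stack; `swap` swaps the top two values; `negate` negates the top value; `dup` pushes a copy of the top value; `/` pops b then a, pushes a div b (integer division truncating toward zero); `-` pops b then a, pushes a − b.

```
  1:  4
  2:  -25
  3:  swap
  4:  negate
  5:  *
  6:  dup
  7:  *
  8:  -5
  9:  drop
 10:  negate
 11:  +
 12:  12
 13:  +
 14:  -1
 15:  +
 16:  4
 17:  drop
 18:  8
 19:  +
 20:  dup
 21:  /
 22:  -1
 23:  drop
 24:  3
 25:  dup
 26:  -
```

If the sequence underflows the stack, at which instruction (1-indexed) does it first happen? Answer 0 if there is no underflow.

11

4      -> [4]
-25    -> [4, -25]
swap   -> [-25, 4]
negate -> [-25, -4]
*      -> [100]
dup    -> [100, 100]
*      -> [10000]
-5     -> [10000, -5]
drop   -> [10000]
negate -> [-10000]
+  — needs 2 operands, stack has 1 → underflow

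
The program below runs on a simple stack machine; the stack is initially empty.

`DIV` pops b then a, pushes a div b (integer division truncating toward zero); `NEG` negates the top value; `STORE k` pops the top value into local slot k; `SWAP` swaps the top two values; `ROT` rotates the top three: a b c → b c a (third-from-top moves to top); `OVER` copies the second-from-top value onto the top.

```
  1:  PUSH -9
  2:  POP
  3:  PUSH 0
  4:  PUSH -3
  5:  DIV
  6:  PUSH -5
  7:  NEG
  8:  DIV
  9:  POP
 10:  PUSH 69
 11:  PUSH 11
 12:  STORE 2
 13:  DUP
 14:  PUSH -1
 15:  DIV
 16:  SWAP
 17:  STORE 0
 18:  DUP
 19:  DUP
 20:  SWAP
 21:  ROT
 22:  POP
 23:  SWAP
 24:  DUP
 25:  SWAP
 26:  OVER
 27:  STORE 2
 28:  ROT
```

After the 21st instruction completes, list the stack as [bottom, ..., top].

[-69, -69, -69]

PUSH -9  [-9]
POP      []
PUSH 0   [0]
PUSH -3  [0, -3]
DIV      [0]
PUSH -5  [0, -5]
NEG      [0, 5]
DIV      [0]
POP      []
PUSH 69  [69]
PUSH 11  [69, 11]
STORE 2  [69]
DUP      [69, 69]
PUSH -1  [69, 69, -1]
DIV      [69, -69]
SWAP     [-69, 69]
STORE 0  [-69]
DUP      [-69, -69]
DUP      [-69, -69, -69]
SWAP     [-69, -69, -69]
ROT      [-69, -69, -69]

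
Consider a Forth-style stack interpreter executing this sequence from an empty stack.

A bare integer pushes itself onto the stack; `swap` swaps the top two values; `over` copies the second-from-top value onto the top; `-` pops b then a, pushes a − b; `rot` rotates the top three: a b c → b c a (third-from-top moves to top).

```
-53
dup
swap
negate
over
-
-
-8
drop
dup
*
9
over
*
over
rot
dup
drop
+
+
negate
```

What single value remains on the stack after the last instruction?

-53     -53
dup     -53 -53
swap    -53 -53
negate  -53 53
over    -53 53 -53
-       -53 106
-       -159
-8      -159 -8
drop    -159
dup     -159 -159
*       25281
9       25281 9
over    25281 9 25281
*       25281 227529
over    25281 227529 25281
rot     227529 25281 25281
dup     227529 25281 25281 25281
drop    227529 25281 25281
+       227529 50562
+       278091
negate  -278091

-278091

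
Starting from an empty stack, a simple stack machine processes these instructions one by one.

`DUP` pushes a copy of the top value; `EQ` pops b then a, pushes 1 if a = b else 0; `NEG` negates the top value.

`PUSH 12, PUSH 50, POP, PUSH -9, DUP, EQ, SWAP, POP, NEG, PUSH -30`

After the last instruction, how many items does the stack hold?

PUSH 12  → 12
PUSH 50  → 12 50
POP      → 12
PUSH -9  → 12 -9
DUP      → 12 -9 -9
EQ       → 12 1
SWAP     → 1 12
POP      → 1
NEG      → -1
PUSH -30 → -1 -30

2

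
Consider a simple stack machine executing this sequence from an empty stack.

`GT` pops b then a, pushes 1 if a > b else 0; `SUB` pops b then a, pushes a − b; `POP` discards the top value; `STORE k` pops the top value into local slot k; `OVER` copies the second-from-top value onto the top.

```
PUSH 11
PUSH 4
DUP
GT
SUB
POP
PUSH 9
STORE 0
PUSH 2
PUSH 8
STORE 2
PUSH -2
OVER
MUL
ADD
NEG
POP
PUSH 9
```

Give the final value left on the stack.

PUSH 11 : 11
PUSH 4  : 11 4
DUP     : 11 4 4
GT      : 11 0
SUB     : 11
POP     : (empty)
PUSH 9  : 9
STORE 0 : (empty)
PUSH 2  : 2
PUSH 8  : 2 8
STORE 2 : 2
PUSH -2 : 2 -2
OVER    : 2 -2 2
MUL     : 2 -4
ADD     : -2
NEG     : 2
POP     : (empty)
PUSH 9  : 9

9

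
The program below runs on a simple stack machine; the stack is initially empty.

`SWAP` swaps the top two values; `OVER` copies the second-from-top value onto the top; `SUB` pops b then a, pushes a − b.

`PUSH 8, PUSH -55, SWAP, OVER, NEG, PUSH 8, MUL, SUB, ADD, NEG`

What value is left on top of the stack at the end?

PUSH 8   : 8
PUSH -55 : 8 -55
SWAP     : -55 8
OVER     : -55 8 -55
NEG      : -55 8 55
PUSH 8   : -55 8 55 8
MUL      : -55 8 440
SUB      : -55 -432
ADD      : -487
NEG      : 487

487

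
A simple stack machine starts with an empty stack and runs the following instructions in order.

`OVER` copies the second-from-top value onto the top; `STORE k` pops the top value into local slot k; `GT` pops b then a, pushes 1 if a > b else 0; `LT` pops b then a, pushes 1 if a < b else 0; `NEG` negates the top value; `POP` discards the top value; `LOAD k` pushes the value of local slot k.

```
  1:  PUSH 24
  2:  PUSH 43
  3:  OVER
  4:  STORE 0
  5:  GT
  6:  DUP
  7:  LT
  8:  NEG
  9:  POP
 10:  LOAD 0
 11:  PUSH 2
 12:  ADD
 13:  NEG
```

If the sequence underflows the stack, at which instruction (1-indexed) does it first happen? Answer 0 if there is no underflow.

PUSH 24 : [24]
PUSH 43 : [24, 43]
OVER    : [24, 43, 24]
STORE 0 : [24, 43]
GT      : [0]
DUP     : [0, 0]
LT      : [0]
NEG     : [0]
POP     : []
LOAD 0  : [24]
PUSH 2  : [24, 2]
ADD     : [26]
NEG     : [-26]

0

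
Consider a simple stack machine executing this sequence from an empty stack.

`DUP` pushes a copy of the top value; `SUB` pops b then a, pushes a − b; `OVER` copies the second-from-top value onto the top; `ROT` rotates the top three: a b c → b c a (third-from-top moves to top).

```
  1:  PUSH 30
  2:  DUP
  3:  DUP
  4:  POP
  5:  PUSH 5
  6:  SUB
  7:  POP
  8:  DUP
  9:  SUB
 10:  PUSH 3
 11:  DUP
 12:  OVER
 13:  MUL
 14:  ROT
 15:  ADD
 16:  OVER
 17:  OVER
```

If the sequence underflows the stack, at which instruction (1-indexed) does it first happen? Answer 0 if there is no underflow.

0

PUSH 30  [30]
DUP      [30, 30]
DUP      [30, 30, 30]
POP      [30, 30]
PUSH 5   [30, 30, 5]
SUB      [30, 25]
POP      [30]
DUP      [30, 30]
SUB      [0]
PUSH 3   [0, 3]
DUP      [0, 3, 3]
OVER     [0, 3, 3, 3]
MUL      [0, 3, 9]
ROT      [3, 9, 0]
ADD      [3, 9]
OVER     [3, 9, 3]
OVER     [3, 9, 3, 9]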